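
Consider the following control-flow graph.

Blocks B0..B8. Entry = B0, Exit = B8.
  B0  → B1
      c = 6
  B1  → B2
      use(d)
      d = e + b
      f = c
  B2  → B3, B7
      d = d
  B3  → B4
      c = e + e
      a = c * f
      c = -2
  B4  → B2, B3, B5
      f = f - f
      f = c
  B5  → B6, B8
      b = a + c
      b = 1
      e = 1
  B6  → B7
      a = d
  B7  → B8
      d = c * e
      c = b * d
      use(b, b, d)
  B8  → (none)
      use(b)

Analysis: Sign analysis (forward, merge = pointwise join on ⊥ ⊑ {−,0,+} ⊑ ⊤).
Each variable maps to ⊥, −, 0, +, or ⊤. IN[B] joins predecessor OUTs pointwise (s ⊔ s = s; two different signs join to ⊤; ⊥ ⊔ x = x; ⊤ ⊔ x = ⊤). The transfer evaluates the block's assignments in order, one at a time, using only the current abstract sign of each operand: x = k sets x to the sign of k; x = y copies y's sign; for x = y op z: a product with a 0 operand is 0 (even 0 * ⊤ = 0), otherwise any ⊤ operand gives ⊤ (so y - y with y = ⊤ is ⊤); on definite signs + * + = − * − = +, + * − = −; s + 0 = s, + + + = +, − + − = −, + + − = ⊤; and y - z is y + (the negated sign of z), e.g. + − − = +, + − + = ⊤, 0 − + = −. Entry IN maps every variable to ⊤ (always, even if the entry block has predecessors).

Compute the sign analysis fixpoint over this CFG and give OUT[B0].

Answer: {a: ⊤, b: ⊤, c: +, d: ⊤, e: ⊤, f: ⊤}

Trace:
Fixpoint table:
  B0:   IN=(all ⊤)   OUT={c:+; rest ⊤}
  B1:   IN={c:+; rest ⊤}   OUT={c:+, f:+; rest ⊤}
  B2:   IN=(all ⊤)   OUT=(all ⊤)
  B3:   IN=(all ⊤)   OUT={c:-; rest ⊤}
  B4:   IN={c:-; rest ⊤}   OUT={c:-, f:-; rest ⊤}
  B5:   IN={c:-, f:-; rest ⊤}   OUT={b:+, c:-, e:+, f:-; rest ⊤}
  B6:   IN={b:+, c:-, e:+, f:-; rest ⊤}   OUT={b:+, c:-, e:+, f:-; rest ⊤}
  B7:   IN=(all ⊤)   OUT=(all ⊤)
  B8:   IN=(all ⊤)   OUT=(all ⊤)

B0 is the boundary node: IN[B0] = {a: ⊤, b: ⊤, c: ⊤, d: ⊤, e: ⊤, f: ⊤}
Applying B0's transfer function to that IN value gives OUT[B0] (row B0 above).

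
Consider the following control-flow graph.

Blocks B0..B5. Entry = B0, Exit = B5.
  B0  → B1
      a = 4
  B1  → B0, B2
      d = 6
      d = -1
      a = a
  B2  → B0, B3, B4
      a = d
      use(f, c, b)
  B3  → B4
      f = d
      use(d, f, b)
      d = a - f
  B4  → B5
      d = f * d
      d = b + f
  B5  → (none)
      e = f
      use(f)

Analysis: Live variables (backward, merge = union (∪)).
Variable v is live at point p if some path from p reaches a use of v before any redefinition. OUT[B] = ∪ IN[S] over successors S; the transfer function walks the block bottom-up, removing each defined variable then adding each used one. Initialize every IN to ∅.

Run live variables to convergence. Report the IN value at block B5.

Fixpoint table:
  B0:  IN={b, c, f}  OUT={a, b, c, f}
  B1:  IN={a, b, c, f}  OUT={b, c, d, f}
  B2:  IN={b, c, d, f}  OUT={a, b, c, d, f}
  B3:  IN={a, b, d}  OUT={b, d, f}
  B4:  IN={b, d, f}  OUT={f}
  B5:  IN={f}  OUT={}

B5 is the boundary node: OUT[B5] = {}
Applying B5's transfer function to that OUT value gives IN[B5] (row B5 above).

Answer: {f}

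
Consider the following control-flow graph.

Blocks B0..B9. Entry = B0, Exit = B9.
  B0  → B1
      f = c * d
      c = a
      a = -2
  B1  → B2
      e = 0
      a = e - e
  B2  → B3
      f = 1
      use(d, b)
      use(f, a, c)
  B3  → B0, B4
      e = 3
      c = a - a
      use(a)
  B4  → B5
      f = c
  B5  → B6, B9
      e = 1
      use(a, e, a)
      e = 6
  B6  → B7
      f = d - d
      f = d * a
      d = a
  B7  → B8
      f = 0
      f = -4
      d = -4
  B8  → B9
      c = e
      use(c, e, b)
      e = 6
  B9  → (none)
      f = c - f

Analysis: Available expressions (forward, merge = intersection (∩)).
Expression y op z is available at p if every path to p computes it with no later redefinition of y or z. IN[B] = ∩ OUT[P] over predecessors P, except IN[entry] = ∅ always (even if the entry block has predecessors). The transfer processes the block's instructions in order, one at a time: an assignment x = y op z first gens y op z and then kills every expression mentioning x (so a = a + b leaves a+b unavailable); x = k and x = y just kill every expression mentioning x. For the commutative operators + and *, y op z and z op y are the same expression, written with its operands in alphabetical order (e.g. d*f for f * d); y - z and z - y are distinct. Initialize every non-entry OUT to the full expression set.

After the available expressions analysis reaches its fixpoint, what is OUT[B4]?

Fixpoint table:
  B0: | IN={} | OUT={}
  B1: | IN={} | OUT={e-e}
  B2: | IN={e-e} | OUT={e-e}
  B3: | IN={e-e} | OUT={a-a}
  B4: | IN={a-a} | OUT={a-a}
  B5: | IN={a-a} | OUT={a-a}
  B6: | IN={a-a} | OUT={a-a}
  B7: | IN={a-a} | OUT={a-a}
  B8: | IN={a-a} | OUT={a-a}
  B9: | IN={a-a} | OUT={a-a}

Merge at B4: IN[B4] = OUT[B3] = {a-a}
Applying B4's transfer function to that IN value gives OUT[B4] (row B4 above).

Answer: {a-a}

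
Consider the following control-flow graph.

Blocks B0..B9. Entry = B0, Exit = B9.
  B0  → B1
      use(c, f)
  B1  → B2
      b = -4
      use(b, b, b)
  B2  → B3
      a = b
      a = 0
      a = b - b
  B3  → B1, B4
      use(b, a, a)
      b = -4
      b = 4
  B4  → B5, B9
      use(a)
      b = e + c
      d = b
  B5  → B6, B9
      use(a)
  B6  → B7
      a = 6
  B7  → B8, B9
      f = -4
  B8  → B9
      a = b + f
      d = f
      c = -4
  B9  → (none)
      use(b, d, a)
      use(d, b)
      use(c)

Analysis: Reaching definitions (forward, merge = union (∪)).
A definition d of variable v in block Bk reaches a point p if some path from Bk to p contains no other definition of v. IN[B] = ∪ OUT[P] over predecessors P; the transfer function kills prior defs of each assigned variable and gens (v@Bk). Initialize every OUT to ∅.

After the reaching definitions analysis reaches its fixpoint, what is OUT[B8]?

Per-block solution:
  B0: | IN={} | OUT={}
  B1: | IN={a@B2, b@B3} | OUT={a@B2, b@B1}
  B2: | IN={a@B2, b@B1} | OUT={a@B2, b@B1}
  B3: | IN={a@B2, b@B1} | OUT={a@B2, b@B3}
  B4: | IN={a@B2, b@B3} | OUT={a@B2, b@B4, d@B4}
  B5: | IN={a@B2, b@B4, d@B4} | OUT={a@B2, b@B4, d@B4}
  B6: | IN={a@B2, b@B4, d@B4} | OUT={a@B6, b@B4, d@B4}
  B7: | IN={a@B6, b@B4, d@B4} | OUT={a@B6, b@B4, d@B4, f@B7}
  B8: | IN={a@B6, b@B4, d@B4, f@B7} | OUT={a@B8, b@B4, c@B8, d@B8, f@B7}
  B9: | IN={a@B2, a@B6, a@B8, b@B4, c@B8, d@B4, d@B8, f@B7} | OUT={a@B2, a@B6, a@B8, b@B4, c@B8, d@B4, d@B8, f@B7}

Merge at B8: IN[B8] = OUT[B7] = {a@B6, b@B4, d@B4, f@B7}
Applying B8's transfer function to that IN value gives OUT[B8] (row B8 above).

Answer: {a@B8, b@B4, c@B8, d@B8, f@B7}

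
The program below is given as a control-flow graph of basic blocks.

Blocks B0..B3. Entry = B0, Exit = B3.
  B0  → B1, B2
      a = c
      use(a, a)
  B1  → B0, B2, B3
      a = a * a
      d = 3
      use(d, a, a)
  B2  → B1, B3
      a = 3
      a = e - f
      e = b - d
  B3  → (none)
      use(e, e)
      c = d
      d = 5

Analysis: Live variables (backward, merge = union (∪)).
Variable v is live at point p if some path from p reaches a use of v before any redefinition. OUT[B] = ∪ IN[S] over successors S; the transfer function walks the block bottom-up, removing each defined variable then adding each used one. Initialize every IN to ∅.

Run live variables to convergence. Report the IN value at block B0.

Converged values:
  B0: | IN={b, c, d, e, f} | OUT={a, b, c, d, e, f}
  B1: | IN={a, b, c, e, f} | OUT={b, c, d, e, f}
  B2: | IN={b, c, d, e, f} | OUT={a, b, c, d, e, f}
  B3: | IN={d, e} | OUT={}

Merge at B0: OUT[B0] = IN[B1] ⊔ IN[B2] = {a, b, c, d, e, f}
Applying B0's transfer function to that OUT value gives IN[B0] (row B0 above).

Answer: {b, c, d, e, f}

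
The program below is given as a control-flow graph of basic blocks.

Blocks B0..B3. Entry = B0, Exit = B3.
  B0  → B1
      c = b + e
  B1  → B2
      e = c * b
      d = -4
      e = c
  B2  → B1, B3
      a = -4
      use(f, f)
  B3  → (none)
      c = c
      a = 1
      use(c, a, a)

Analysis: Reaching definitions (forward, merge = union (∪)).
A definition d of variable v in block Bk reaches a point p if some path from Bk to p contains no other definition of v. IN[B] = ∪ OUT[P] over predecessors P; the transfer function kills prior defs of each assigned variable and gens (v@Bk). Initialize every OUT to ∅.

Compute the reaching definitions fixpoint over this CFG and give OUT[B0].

Per-block solution:
  B0: | IN={} | OUT={c@B0}
  B1: | IN={a@B2, c@B0, d@B1, e@B1} | OUT={a@B2, c@B0, d@B1, e@B1}
  B2: | IN={a@B2, c@B0, d@B1, e@B1} | OUT={a@B2, c@B0, d@B1, e@B1}
  B3: | IN={a@B2, c@B0, d@B1, e@B1} | OUT={a@B3, c@B3, d@B1, e@B1}

B0 is the boundary node: IN[B0] = {}
Applying B0's transfer function to that IN value gives OUT[B0] (row B0 above).

Answer: {c@B0}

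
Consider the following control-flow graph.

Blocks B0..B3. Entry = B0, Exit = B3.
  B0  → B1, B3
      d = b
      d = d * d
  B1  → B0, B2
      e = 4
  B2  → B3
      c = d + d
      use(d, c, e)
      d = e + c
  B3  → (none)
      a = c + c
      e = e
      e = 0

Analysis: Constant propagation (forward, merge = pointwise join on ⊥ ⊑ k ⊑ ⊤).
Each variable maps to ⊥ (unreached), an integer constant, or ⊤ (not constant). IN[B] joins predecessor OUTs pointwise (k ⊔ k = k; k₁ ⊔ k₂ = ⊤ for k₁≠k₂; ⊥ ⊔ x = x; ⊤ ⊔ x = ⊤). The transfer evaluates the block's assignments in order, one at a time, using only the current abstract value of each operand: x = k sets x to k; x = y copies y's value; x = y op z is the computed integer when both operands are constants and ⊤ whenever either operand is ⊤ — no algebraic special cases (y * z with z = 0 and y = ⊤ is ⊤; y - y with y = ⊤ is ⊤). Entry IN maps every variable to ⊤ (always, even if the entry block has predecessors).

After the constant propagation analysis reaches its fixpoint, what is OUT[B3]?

Per-block solution:
  B0:   IN=(all ⊤)   OUT=(all ⊤)
  B1:   IN=(all ⊤)   OUT={e:4; rest ⊤}
  B2:   IN={e:4; rest ⊤}   OUT={e:4; rest ⊤}
  B3:   IN=(all ⊤)   OUT={e:0; rest ⊤}

Merge at B3: IN[B3] = OUT[B0] ⊔ OUT[B2] = {a: ⊤, b: ⊤, c: ⊤, d: ⊤, e: ⊤, f: ⊤}
Applying B3's transfer function to that IN value gives OUT[B3] (row B3 above).

Answer: {a: ⊤, b: ⊤, c: ⊤, d: ⊤, e: 0, f: ⊤}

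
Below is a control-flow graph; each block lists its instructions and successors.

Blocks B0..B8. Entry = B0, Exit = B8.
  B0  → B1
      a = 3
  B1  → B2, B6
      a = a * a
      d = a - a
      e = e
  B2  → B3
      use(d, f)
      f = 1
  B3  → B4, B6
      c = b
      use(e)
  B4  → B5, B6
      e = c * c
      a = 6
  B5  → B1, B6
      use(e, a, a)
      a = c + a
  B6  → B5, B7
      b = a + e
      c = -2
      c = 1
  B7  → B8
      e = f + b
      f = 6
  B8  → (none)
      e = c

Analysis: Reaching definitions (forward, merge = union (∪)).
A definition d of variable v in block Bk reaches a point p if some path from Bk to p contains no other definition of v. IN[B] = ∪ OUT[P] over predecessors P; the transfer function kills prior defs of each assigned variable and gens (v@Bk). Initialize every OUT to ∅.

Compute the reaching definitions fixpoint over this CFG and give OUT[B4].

Fixpoint table:
  B0:   IN={}   OUT={a@B0}
  B1:   IN={a@B0, a@B5, b@B6, c@B3, c@B6, d@B1, e@B1, e@B4, f@B2}   OUT={a@B1, b@B6, c@B3, c@B6, d@B1, e@B1, f@B2}
  B2:   IN={a@B1, b@B6, c@B3, c@B6, d@B1, e@B1, f@B2}   OUT={a@B1, b@B6, c@B3, c@B6, d@B1, e@B1, f@B2}
  B3:   IN={a@B1, b@B6, c@B3, c@B6, d@B1, e@B1, f@B2}   OUT={a@B1, b@B6, c@B3, d@B1, e@B1, f@B2}
  B4:   IN={a@B1, b@B6, c@B3, d@B1, e@B1, f@B2}   OUT={a@B4, b@B6, c@B3, d@B1, e@B4, f@B2}
  B5:   IN={a@B1, a@B4, a@B5, b@B6, c@B3, c@B6, d@B1, e@B1, e@B4, f@B2}   OUT={a@B5, b@B6, c@B3, c@B6, d@B1, e@B1, e@B4, f@B2}
  B6:   IN={a@B1, a@B4, a@B5, b@B6, c@B3, c@B6, d@B1, e@B1, e@B4, f@B2}   OUT={a@B1, a@B4, a@B5, b@B6, c@B6, d@B1, e@B1, e@B4, f@B2}
  B7:   IN={a@B1, a@B4, a@B5, b@B6, c@B6, d@B1, e@B1, e@B4, f@B2}   OUT={a@B1, a@B4, a@B5, b@B6, c@B6, d@B1, e@B7, f@B7}
  B8:   IN={a@B1, a@B4, a@B5, b@B6, c@B6, d@B1, e@B7, f@B7}   OUT={a@B1, a@B4, a@B5, b@B6, c@B6, d@B1, e@B8, f@B7}

Merge at B4: IN[B4] = OUT[B3] = {a@B1, b@B6, c@B3, d@B1, e@B1, f@B2}
Applying B4's transfer function to that IN value gives OUT[B4] (row B4 above).

Answer: {a@B4, b@B6, c@B3, d@B1, e@B4, f@B2}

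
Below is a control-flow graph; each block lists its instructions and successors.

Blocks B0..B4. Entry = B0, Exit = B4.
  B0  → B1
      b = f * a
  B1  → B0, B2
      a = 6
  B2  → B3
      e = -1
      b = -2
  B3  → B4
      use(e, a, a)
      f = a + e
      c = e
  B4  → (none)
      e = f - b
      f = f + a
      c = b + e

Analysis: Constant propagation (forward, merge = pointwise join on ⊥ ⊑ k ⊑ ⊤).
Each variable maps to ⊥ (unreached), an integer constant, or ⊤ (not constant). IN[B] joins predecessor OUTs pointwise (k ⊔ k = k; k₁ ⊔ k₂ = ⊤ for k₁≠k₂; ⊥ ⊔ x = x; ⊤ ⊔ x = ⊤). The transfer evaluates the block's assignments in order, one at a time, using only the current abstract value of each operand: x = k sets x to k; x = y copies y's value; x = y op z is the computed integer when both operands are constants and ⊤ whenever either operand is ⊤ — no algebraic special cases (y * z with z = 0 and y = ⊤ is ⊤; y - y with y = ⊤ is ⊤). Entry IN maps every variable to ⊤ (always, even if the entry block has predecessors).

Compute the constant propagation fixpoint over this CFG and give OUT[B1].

Answer: {a: 6, b: ⊤, c: ⊤, d: ⊤, e: ⊤, f: ⊤}

Trace:
Per-block solution:
  B0:   IN=(all ⊤)   OUT=(all ⊤)
  B1:   IN=(all ⊤)   OUT={a:6; rest ⊤}
  B2:   IN={a:6; rest ⊤}   OUT={a:6, b:-2, e:-1; rest ⊤}
  B3:   IN={a:6, b:-2, e:-1; rest ⊤}   OUT={a:6, b:-2, c:-1, e:-1, f:5; rest ⊤}
  B4:   IN={a:6, b:-2, c:-1, e:-1, f:5; rest ⊤}   OUT={a:6, b:-2, c:5, e:7, f:11; rest ⊤}

Merge at B1: IN[B1] = OUT[B0] = {a: ⊤, b: ⊤, c: ⊤, d: ⊤, e: ⊤, f: ⊤}
Applying B1's transfer function to that IN value gives OUT[B1] (row B1 above).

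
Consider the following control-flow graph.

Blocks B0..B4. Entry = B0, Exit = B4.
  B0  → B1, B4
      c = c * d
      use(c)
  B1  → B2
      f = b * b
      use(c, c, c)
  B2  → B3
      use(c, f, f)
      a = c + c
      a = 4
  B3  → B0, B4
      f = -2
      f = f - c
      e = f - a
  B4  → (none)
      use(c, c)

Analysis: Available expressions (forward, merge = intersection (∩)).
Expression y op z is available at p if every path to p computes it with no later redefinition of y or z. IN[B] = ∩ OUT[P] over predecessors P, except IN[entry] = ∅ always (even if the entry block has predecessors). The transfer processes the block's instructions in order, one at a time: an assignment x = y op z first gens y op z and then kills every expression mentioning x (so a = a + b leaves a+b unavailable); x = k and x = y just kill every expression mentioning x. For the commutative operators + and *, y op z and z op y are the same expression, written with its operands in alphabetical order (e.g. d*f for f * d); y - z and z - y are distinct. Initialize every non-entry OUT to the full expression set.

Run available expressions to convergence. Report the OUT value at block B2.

Per-block solution:
  B0:  IN={}  OUT={}
  B1:  IN={}  OUT={b*b}
  B2:  IN={b*b}  OUT={b*b, c+c}
  B3:  IN={b*b, c+c}  OUT={b*b, c+c, f-a}
  B4:  IN={}  OUT={}

Merge at B2: IN[B2] = OUT[B1] = {b*b}
Applying B2's transfer function to that IN value gives OUT[B2] (row B2 above).

Answer: {b*b, c+c}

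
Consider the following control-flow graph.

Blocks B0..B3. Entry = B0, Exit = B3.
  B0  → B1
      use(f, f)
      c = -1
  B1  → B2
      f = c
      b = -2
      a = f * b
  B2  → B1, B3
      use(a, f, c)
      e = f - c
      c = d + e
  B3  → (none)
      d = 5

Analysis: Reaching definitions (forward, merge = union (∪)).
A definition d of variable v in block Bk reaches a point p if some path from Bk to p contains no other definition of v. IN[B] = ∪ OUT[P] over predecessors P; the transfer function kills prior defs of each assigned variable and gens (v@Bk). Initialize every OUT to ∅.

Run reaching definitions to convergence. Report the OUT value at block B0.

Fixpoint table:
  B0:  IN={}  OUT={c@B0}
  B1:  IN={a@B1, b@B1, c@B0, c@B2, e@B2, f@B1}  OUT={a@B1, b@B1, c@B0, c@B2, e@B2, f@B1}
  B2:  IN={a@B1, b@B1, c@B0, c@B2, e@B2, f@B1}  OUT={a@B1, b@B1, c@B2, e@B2, f@B1}
  B3:  IN={a@B1, b@B1, c@B2, e@B2, f@B1}  OUT={a@B1, b@B1, c@B2, d@B3, e@B2, f@B1}

B0 is the boundary node: IN[B0] = {}
Applying B0's transfer function to that IN value gives OUT[B0] (row B0 above).

Answer: {c@B0}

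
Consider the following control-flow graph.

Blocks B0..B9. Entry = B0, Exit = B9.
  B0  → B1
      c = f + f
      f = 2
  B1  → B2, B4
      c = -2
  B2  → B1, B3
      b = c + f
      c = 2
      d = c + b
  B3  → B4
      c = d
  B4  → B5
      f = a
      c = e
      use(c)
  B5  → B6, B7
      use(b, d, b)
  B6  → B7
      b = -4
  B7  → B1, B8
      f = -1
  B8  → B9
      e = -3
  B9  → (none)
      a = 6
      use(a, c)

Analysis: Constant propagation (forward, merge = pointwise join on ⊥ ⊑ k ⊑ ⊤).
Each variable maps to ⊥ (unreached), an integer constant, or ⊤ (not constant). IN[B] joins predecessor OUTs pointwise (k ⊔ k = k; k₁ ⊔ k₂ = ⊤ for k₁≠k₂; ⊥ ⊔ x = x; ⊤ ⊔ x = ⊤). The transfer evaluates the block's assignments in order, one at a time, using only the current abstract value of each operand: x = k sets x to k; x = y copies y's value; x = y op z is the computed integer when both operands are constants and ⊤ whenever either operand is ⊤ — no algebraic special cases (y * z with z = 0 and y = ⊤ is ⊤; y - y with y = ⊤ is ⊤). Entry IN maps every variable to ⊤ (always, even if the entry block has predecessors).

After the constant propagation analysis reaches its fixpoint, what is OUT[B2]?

Answer: {a: ⊤, b: ⊤, c: 2, d: ⊤, e: ⊤, f: ⊤}

Working:
Converged values:
  B0:  IN=(all ⊤)  OUT={f:2; rest ⊤}
  B1:  IN=(all ⊤)  OUT={c:-2; rest ⊤}
  B2:  IN={c:-2; rest ⊤}  OUT={c:2; rest ⊤}
  B3:  IN={c:2; rest ⊤}  OUT=(all ⊤)
  B4:  IN=(all ⊤)  OUT=(all ⊤)
  B5:  IN=(all ⊤)  OUT=(all ⊤)
  B6:  IN=(all ⊤)  OUT={b:-4; rest ⊤}
  B7:  IN=(all ⊤)  OUT={f:-1; rest ⊤}
  B8:  IN={f:-1; rest ⊤}  OUT={e:-3, f:-1; rest ⊤}
  B9:  IN={e:-3, f:-1; rest ⊤}  OUT={a:6, e:-3, f:-1; rest ⊤}

Merge at B2: IN[B2] = OUT[B1] = {a: ⊤, b: ⊤, c: -2, d: ⊤, e: ⊤, f: ⊤}
Applying B2's transfer function to that IN value gives OUT[B2] (row B2 above).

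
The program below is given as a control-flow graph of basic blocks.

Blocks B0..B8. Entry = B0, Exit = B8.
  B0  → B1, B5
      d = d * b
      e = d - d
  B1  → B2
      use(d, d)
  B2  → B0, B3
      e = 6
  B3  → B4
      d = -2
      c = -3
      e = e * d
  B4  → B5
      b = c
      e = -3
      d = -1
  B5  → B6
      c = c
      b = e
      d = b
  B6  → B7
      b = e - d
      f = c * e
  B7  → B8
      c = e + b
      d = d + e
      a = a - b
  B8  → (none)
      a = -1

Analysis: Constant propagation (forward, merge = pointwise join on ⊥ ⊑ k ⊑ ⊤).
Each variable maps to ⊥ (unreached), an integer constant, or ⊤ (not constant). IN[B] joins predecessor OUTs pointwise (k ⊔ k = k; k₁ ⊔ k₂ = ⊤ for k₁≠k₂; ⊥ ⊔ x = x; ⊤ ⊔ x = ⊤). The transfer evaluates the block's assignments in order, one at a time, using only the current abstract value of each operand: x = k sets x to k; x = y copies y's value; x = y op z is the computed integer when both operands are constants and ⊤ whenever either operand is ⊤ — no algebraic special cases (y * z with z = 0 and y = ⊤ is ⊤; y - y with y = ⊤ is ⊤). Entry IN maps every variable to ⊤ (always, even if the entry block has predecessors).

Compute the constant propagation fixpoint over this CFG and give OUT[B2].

Converged values:
  B0: | IN=(all ⊤) | OUT=(all ⊤)
  B1: | IN=(all ⊤) | OUT=(all ⊤)
  B2: | IN=(all ⊤) | OUT={e:6; rest ⊤}
  B3: | IN={e:6; rest ⊤} | OUT={c:-3, d:-2, e:-12; rest ⊤}
  B4: | IN={c:-3, d:-2, e:-12; rest ⊤} | OUT={b:-3, c:-3, d:-1, e:-3; rest ⊤}
  B5: | IN=(all ⊤) | OUT=(all ⊤)
  B6: | IN=(all ⊤) | OUT=(all ⊤)
  B7: | IN=(all ⊤) | OUT=(all ⊤)
  B8: | IN=(all ⊤) | OUT={a:-1; rest ⊤}

Merge at B2: IN[B2] = OUT[B1] = {a: ⊤, b: ⊤, c: ⊤, d: ⊤, e: ⊤, f: ⊤}
Applying B2's transfer function to that IN value gives OUT[B2] (row B2 above).

Answer: {a: ⊤, b: ⊤, c: ⊤, d: ⊤, e: 6, f: ⊤}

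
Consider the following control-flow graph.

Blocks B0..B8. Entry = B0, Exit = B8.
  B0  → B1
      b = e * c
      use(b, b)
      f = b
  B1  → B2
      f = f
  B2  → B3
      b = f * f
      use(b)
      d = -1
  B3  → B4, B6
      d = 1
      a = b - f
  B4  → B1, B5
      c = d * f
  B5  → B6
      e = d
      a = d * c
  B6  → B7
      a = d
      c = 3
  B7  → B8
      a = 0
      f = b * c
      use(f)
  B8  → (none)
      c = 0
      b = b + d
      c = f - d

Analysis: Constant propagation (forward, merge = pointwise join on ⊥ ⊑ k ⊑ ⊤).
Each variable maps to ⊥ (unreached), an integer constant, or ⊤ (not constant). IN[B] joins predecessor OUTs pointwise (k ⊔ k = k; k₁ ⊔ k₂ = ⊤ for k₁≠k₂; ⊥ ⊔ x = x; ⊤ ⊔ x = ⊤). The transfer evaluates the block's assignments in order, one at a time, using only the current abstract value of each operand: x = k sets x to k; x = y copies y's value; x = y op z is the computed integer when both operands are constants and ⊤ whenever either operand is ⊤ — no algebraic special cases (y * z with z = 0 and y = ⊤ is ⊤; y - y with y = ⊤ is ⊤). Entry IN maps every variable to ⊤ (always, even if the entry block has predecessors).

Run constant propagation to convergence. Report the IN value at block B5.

Answer: {a: ⊤, b: ⊤, c: ⊤, d: 1, e: ⊤, f: ⊤}

Working:
Per-block solution:
  B0:  IN=(all ⊤)  OUT=(all ⊤)
  B1:  IN=(all ⊤)  OUT=(all ⊤)
  B2:  IN=(all ⊤)  OUT={d:-1; rest ⊤}
  B3:  IN={d:-1; rest ⊤}  OUT={d:1; rest ⊤}
  B4:  IN={d:1; rest ⊤}  OUT={d:1; rest ⊤}
  B5:  IN={d:1; rest ⊤}  OUT={d:1, e:1; rest ⊤}
  B6:  IN={d:1; rest ⊤}  OUT={a:1, c:3, d:1; rest ⊤}
  B7:  IN={a:1, c:3, d:1; rest ⊤}  OUT={a:0, c:3, d:1; rest ⊤}
  B8:  IN={a:0, c:3, d:1; rest ⊤}  OUT={a:0, d:1; rest ⊤}

Merge at B5: IN[B5] = OUT[B4] = {a: ⊤, b: ⊤, c: ⊤, d: 1, e: ⊤, f: ⊤}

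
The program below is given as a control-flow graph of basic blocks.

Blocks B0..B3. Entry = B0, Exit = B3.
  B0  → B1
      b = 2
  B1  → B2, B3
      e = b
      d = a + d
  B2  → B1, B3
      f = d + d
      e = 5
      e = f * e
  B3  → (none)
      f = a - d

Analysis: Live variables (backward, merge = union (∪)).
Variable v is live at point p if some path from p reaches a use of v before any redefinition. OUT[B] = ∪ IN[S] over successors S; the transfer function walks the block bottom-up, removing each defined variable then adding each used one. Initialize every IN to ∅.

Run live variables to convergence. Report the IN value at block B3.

Fixpoint table:
  B0:  IN={a, d}  OUT={a, b, d}
  B1:  IN={a, b, d}  OUT={a, b, d}
  B2:  IN={a, b, d}  OUT={a, b, d}
  B3:  IN={a, d}  OUT={}

B3 is the boundary node: OUT[B3] = {}
Applying B3's transfer function to that OUT value gives IN[B3] (row B3 above).

Answer: {a, d}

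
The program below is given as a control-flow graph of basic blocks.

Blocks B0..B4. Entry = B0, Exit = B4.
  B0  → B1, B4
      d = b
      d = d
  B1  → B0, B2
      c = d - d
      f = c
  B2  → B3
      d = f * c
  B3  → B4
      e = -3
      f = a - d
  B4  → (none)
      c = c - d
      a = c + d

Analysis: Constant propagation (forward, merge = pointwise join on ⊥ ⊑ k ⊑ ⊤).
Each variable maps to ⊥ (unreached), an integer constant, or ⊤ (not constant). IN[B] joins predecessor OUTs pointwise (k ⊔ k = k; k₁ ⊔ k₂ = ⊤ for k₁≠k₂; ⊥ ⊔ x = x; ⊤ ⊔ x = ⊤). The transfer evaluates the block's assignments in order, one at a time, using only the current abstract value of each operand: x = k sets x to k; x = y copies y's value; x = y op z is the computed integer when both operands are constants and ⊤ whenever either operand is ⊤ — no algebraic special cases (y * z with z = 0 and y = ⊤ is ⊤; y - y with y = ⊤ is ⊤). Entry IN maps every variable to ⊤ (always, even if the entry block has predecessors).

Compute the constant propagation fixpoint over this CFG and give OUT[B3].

Per-block solution:
  B0:   IN=(all ⊤)   OUT=(all ⊤)
  B1:   IN=(all ⊤)   OUT=(all ⊤)
  B2:   IN=(all ⊤)   OUT=(all ⊤)
  B3:   IN=(all ⊤)   OUT={e:-3; rest ⊤}
  B4:   IN=(all ⊤)   OUT=(all ⊤)

Merge at B3: IN[B3] = OUT[B2] = {a: ⊤, b: ⊤, c: ⊤, d: ⊤, e: ⊤, f: ⊤}
Applying B3's transfer function to that IN value gives OUT[B3] (row B3 above).

Answer: {a: ⊤, b: ⊤, c: ⊤, d: ⊤, e: -3, f: ⊤}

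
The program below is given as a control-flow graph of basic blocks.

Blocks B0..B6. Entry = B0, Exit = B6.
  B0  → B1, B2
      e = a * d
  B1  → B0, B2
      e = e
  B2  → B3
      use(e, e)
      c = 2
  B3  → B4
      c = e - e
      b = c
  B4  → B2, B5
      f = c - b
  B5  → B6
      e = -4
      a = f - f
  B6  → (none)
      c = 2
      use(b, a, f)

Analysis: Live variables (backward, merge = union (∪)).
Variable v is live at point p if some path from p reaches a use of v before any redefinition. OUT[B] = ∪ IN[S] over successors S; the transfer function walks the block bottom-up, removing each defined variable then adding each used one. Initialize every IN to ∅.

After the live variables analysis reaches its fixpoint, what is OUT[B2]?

Answer: {e}

Trace:
Converged values:
  B0:   IN={a, d}   OUT={a, d, e}
  B1:   IN={a, d, e}   OUT={a, d, e}
  B2:   IN={e}   OUT={e}
  B3:   IN={e}   OUT={b, c, e}
  B4:   IN={b, c, e}   OUT={b, e, f}
  B5:   IN={b, f}   OUT={a, b, f}
  B6:   IN={a, b, f}   OUT={}

Merge at B2: OUT[B2] = IN[B3] = {e}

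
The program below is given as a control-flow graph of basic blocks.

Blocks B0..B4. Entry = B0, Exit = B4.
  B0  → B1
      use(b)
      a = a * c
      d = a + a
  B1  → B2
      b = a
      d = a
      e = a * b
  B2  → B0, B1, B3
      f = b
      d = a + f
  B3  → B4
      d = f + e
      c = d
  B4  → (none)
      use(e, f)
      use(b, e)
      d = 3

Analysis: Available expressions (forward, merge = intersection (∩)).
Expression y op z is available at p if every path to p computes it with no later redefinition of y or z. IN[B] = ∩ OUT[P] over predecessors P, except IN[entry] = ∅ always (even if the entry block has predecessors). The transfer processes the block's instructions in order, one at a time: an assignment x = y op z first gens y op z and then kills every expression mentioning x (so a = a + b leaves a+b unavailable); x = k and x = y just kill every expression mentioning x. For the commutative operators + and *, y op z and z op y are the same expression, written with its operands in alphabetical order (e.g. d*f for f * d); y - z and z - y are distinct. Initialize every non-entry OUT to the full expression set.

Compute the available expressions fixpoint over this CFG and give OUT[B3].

Answer: {a*b, a+a, a+f, e+f}

Trace:
Fixpoint table:
  B0:   IN={}   OUT={a+a}
  B1:   IN={a+a}   OUT={a*b, a+a}
  B2:   IN={a*b, a+a}   OUT={a*b, a+a, a+f}
  B3:   IN={a*b, a+a, a+f}   OUT={a*b, a+a, a+f, e+f}
  B4:   IN={a*b, a+a, a+f, e+f}   OUT={a*b, a+a, a+f, e+f}

Merge at B3: IN[B3] = OUT[B2] = {a*b, a+a, a+f}
Applying B3's transfer function to that IN value gives OUT[B3] (row B3 above).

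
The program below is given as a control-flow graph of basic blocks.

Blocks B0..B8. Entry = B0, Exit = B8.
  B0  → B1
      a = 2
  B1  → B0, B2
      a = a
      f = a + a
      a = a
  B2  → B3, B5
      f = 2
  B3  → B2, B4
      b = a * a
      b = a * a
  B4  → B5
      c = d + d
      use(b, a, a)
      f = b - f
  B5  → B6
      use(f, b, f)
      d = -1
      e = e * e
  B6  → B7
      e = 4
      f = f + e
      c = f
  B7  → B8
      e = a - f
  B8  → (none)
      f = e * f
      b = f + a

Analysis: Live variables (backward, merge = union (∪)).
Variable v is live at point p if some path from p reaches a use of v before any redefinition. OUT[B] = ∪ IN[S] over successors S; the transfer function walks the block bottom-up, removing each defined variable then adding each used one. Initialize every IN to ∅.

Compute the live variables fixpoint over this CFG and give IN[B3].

Answer: {a, d, e, f}

Trace:
Per-block solution:
  B0: | IN={b, d, e} | OUT={a, b, d, e}
  B1: | IN={a, b, d, e} | OUT={a, b, d, e}
  B2: | IN={a, b, d, e} | OUT={a, b, d, e, f}
  B3: | IN={a, d, e, f} | OUT={a, b, d, e, f}
  B4: | IN={a, b, d, e, f} | OUT={a, b, e, f}
  B5: | IN={a, b, e, f} | OUT={a, f}
  B6: | IN={a, f} | OUT={a, f}
  B7: | IN={a, f} | OUT={a, e, f}
  B8: | IN={a, e, f} | OUT={}

Merge at B3: OUT[B3] = IN[B2] ⊔ IN[B4] = {a, b, d, e, f}
Applying B3's transfer function to that OUT value gives IN[B3] (row B3 above).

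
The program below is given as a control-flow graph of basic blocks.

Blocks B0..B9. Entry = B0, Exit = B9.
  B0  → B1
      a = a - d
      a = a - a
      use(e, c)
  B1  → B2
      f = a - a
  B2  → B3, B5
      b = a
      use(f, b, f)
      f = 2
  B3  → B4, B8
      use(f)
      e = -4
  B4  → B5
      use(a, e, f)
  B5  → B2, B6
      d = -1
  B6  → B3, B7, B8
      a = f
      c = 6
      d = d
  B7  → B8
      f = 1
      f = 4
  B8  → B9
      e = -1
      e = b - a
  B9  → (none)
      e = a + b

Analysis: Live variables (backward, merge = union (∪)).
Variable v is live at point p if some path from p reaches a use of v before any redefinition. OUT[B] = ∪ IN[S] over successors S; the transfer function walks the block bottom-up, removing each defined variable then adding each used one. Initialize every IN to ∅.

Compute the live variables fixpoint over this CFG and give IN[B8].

Per-block solution:
  B0: | IN={a, c, d, e} | OUT={a}
  B1: | IN={a} | OUT={a, f}
  B2: | IN={a, f} | OUT={a, b, f}
  B3: | IN={a, b, f} | OUT={a, b, e, f}
  B4: | IN={a, b, e, f} | OUT={a, b, f}
  B5: | IN={a, b, f} | OUT={a, b, d, f}
  B6: | IN={b, d, f} | OUT={a, b, f}
  B7: | IN={a, b} | OUT={a, b}
  B8: | IN={a, b} | OUT={a, b}
  B9: | IN={a, b} | OUT={}

Merge at B8: OUT[B8] = IN[B9] = {a, b}
Applying B8's transfer function to that OUT value gives IN[B8] (row B8 above).

Answer: {a, b}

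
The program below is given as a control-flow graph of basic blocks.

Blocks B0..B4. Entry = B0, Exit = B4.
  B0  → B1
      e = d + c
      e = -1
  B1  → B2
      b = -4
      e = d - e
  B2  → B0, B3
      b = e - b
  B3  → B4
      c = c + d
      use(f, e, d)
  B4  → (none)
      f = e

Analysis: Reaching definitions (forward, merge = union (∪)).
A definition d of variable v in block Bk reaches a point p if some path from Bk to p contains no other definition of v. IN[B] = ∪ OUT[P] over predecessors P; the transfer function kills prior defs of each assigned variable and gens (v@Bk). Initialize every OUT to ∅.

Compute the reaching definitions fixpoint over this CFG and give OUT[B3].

Answer: {b@B2, c@B3, e@B1}

Trace:
Per-block solution:
  B0:   IN={b@B2, e@B1}   OUT={b@B2, e@B0}
  B1:   IN={b@B2, e@B0}   OUT={b@B1, e@B1}
  B2:   IN={b@B1, e@B1}   OUT={b@B2, e@B1}
  B3:   IN={b@B2, e@B1}   OUT={b@B2, c@B3, e@B1}
  B4:   IN={b@B2, c@B3, e@B1}   OUT={b@B2, c@B3, e@B1, f@B4}

Merge at B3: IN[B3] = OUT[B2] = {b@B2, e@B1}
Applying B3's transfer function to that IN value gives OUT[B3] (row B3 above).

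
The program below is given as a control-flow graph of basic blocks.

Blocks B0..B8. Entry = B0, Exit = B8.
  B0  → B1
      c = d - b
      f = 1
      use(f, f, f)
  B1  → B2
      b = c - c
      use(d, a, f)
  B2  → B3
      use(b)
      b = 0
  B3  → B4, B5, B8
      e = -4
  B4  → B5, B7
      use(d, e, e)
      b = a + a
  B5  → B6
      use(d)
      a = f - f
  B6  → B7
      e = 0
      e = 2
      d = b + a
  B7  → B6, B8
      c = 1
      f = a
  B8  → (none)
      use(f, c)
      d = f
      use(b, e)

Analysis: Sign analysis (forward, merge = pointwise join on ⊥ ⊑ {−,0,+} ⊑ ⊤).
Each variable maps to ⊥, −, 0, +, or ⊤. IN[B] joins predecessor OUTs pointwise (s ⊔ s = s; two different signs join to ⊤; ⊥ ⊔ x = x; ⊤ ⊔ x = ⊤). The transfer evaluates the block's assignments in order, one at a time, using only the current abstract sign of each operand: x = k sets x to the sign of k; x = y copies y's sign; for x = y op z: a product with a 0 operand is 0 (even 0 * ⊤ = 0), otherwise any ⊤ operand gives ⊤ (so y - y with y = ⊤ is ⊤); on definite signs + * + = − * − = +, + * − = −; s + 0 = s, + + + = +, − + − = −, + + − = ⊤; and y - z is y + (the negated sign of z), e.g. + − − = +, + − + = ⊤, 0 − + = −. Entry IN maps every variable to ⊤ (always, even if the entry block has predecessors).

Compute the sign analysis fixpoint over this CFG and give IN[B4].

Answer: {a: ⊤, b: 0, c: ⊤, d: ⊤, e: -, f: +}

Derivation:
Fixpoint table:
  B0: | IN=(all ⊤) | OUT={f:+; rest ⊤}
  B1: | IN={f:+; rest ⊤} | OUT={f:+; rest ⊤}
  B2: | IN={f:+; rest ⊤} | OUT={b:0, f:+; rest ⊤}
  B3: | IN={b:0, f:+; rest ⊤} | OUT={b:0, e:-, f:+; rest ⊤}
  B4: | IN={b:0, e:-, f:+; rest ⊤} | OUT={e:-, f:+; rest ⊤}
  B5: | IN={e:-, f:+; rest ⊤} | OUT={e:-, f:+; rest ⊤}
  B6: | IN=(all ⊤) | OUT={e:+; rest ⊤}
  B7: | IN=(all ⊤) | OUT={c:+; rest ⊤}
  B8: | IN=(all ⊤) | OUT=(all ⊤)

Merge at B4: IN[B4] = OUT[B3] = {a: ⊤, b: 0, c: ⊤, d: ⊤, e: -, f: +}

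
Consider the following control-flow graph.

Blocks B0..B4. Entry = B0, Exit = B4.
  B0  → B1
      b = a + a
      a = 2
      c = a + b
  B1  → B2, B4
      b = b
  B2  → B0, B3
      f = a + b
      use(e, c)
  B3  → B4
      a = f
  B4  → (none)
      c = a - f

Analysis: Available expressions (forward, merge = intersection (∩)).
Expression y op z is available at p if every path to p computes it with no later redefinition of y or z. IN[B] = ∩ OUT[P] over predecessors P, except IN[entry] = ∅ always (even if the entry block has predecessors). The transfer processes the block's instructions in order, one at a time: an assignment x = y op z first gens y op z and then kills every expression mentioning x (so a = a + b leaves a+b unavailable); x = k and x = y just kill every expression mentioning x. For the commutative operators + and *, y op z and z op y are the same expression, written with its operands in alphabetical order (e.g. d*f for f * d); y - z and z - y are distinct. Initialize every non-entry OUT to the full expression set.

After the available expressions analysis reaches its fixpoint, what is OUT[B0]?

Per-block solution:
  B0:   IN={}   OUT={a+b}
  B1:   IN={a+b}   OUT={}
  B2:   IN={}   OUT={a+b}
  B3:   IN={a+b}   OUT={}
  B4:   IN={}   OUT={a-f}

Merge at B0 (entry node, so the boundary value {} is joined with the incoming edge(s)): IN[B0] = {} ∩ OUT[B2] = {}
Applying B0's transfer function to that IN value gives OUT[B0] (row B0 above).

Answer: {a+b}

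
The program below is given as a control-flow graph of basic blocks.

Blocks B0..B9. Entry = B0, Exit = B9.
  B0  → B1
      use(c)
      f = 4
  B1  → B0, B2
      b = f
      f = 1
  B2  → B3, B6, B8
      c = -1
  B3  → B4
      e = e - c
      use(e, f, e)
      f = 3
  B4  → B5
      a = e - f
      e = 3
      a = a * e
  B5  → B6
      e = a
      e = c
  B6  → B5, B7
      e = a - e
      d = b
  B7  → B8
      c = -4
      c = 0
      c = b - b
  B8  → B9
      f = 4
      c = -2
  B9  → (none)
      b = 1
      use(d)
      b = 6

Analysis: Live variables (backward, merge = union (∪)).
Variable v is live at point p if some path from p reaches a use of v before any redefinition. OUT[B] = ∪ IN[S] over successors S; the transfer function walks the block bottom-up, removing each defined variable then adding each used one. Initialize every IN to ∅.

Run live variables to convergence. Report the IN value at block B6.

Fixpoint table:
  B0:   IN={a, c, d, e}   OUT={a, c, d, e, f}
  B1:   IN={a, c, d, e, f}   OUT={a, b, c, d, e, f}
  B2:   IN={a, b, d, e, f}   OUT={a, b, c, d, e, f}
  B3:   IN={b, c, e, f}   OUT={b, c, e, f}
  B4:   IN={b, c, e, f}   OUT={a, b, c}
  B5:   IN={a, b, c}   OUT={a, b, c, e}
  B6:   IN={a, b, c, e}   OUT={a, b, c, d}
  B7:   IN={b, d}   OUT={d}
  B8:   IN={d}   OUT={d}
  B9:   IN={d}   OUT={}

Merge at B6: OUT[B6] = IN[B5] ⊔ IN[B7] = {a, b, c, d}
Applying B6's transfer function to that OUT value gives IN[B6] (row B6 above).

Answer: {a, b, c, e}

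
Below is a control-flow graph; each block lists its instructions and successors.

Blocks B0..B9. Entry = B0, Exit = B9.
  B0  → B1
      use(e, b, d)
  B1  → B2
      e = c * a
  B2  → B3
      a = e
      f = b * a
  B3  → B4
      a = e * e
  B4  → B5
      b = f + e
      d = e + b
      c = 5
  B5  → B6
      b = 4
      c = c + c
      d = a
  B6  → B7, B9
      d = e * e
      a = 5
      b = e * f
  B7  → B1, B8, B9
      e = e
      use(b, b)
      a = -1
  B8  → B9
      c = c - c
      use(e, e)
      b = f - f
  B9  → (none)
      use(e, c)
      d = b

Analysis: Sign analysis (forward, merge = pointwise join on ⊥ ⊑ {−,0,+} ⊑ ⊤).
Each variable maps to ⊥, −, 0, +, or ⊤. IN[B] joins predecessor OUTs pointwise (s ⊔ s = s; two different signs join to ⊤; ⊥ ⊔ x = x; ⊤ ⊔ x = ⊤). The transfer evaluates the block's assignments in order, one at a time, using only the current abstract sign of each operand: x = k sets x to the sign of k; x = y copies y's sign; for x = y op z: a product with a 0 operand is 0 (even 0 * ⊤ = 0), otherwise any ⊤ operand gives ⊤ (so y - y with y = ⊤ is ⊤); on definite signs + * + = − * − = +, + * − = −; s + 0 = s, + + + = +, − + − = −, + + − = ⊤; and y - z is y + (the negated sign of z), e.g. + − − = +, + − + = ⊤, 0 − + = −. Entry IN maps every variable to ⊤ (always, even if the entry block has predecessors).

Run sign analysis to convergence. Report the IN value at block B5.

Per-block solution:
  B0:  IN=(all ⊤)  OUT=(all ⊤)
  B1:  IN=(all ⊤)  OUT=(all ⊤)
  B2:  IN=(all ⊤)  OUT=(all ⊤)
  B3:  IN=(all ⊤)  OUT=(all ⊤)
  B4:  IN=(all ⊤)  OUT={c:+; rest ⊤}
  B5:  IN={c:+; rest ⊤}  OUT={b:+, c:+; rest ⊤}
  B6:  IN={b:+, c:+; rest ⊤}  OUT={a:+, c:+; rest ⊤}
  B7:  IN={a:+, c:+; rest ⊤}  OUT={a:-, c:+; rest ⊤}
  B8:  IN={a:-, c:+; rest ⊤}  OUT={a:-; rest ⊤}
  B9:  IN=(all ⊤)  OUT=(all ⊤)

Merge at B5: IN[B5] = OUT[B4] = {a: ⊤, b: ⊤, c: +, d: ⊤, e: ⊤, f: ⊤}

Answer: {a: ⊤, b: ⊤, c: +, d: ⊤, e: ⊤, f: ⊤}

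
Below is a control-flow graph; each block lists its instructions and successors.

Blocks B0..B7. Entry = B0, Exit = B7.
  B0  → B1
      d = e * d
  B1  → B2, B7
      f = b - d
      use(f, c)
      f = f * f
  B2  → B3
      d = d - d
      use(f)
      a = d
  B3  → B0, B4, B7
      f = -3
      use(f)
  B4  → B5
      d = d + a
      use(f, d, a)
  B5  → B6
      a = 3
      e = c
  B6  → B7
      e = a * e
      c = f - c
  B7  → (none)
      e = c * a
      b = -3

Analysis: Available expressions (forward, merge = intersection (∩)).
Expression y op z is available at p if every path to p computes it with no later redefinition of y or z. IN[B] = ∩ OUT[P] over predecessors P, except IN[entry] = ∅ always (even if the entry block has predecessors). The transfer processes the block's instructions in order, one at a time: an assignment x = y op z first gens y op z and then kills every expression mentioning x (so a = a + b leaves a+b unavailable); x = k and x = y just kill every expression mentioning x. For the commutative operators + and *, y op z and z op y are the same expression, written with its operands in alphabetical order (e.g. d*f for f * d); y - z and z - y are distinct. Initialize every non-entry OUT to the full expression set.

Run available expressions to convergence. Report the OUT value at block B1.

Answer: {b-d}

Trace:
Fixpoint table:
  B0:  IN={}  OUT={}
  B1:  IN={}  OUT={b-d}
  B2:  IN={b-d}  OUT={}
  B3:  IN={}  OUT={}
  B4:  IN={}  OUT={}
  B5:  IN={}  OUT={}
  B6:  IN={}  OUT={}
  B7:  IN={}  OUT={a*c}

Merge at B1: IN[B1] = OUT[B0] = {}
Applying B1's transfer function to that IN value gives OUT[B1] (row B1 above).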